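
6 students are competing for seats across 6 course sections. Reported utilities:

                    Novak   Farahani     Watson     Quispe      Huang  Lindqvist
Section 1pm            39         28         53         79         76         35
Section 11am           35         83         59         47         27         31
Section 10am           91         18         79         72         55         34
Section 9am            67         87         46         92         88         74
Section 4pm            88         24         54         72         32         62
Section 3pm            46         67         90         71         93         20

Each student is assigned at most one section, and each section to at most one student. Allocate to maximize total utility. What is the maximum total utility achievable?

Optimal: Novak→Section 4pm (88 points), Farahani→Section 11am (83 points), Watson→Section 10am (79 points), Quispe→Section 1pm (79 points), Huang→Section 3pm (93 points), Lindqvist→Section 9am (74 points) — total 88+83+79+79+93+74 = 496 points.
Row-greedy (each student in turn takes its best remaining section) gives 410 points, worse by 86.

Maximum total: 496 points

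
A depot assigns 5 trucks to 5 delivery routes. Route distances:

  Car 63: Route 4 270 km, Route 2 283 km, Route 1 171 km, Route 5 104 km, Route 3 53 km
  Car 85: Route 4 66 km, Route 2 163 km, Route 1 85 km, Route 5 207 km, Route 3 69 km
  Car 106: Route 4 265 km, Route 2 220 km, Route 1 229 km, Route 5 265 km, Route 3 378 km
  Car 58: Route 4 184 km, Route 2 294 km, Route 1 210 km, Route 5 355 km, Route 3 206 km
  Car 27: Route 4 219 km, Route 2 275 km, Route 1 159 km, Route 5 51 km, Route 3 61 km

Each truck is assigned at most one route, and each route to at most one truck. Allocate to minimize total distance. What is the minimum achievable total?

Min total: 593 km

Optimal: Car 63→Route 3 (53 km), Car 85→Route 1 (85 km), Car 106→Route 2 (220 km), Car 58→Route 4 (184 km), Car 27→Route 5 (51 km) — total 53+85+220+184+51 = 593 km.
Min-entry greedy (repeatedly take the single cheapest remaining cell) gives 600 km, worse by 7.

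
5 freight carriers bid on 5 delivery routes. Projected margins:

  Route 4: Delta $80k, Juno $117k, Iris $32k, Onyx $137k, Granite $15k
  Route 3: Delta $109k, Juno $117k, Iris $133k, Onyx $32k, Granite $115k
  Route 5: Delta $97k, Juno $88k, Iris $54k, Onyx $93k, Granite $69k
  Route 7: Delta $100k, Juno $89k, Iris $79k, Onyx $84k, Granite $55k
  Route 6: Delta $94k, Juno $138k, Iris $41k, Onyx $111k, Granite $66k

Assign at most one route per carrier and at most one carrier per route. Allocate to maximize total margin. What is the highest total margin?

Max total: $577k

Optimal: Delta→Route 7 ($100k), Juno→Route 6 ($138k), Iris→Route 3 ($133k), Onyx→Route 4 ($137k), Granite→Route 5 ($69k) — total 100+138+133+137+69 = $577k.
Row-greedy (each carrier in turn takes its best remaining route) gives $532k, worse by 45.
Swapping Iris↔Delta (Iris→Route 7 $79k, Delta→Route 3 $109k) loses 45.
No other one-to-one assignment exceeds $577k.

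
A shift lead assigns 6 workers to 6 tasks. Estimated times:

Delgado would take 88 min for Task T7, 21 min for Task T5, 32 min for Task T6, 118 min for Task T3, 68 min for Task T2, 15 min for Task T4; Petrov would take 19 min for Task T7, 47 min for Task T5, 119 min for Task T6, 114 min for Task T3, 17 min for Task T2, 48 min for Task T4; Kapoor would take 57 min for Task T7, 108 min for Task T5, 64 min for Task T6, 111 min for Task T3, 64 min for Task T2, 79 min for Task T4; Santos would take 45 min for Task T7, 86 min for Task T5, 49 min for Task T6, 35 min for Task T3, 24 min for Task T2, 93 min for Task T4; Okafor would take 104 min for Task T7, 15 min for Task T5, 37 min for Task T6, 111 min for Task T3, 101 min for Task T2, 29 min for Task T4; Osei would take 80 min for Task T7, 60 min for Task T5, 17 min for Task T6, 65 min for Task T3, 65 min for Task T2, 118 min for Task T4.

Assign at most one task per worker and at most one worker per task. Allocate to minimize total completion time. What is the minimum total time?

Optimal: Delgado→Task T4 (15 min), Petrov→Task T2 (17 min), Kapoor→Task T7 (57 min), Santos→Task T3 (35 min), Okafor→Task T5 (15 min), Osei→Task T6 (17 min) — total 15+17+57+35+15+17 = 156 min.
Column-greedy (each task in turn goes to its cheapest remaining worker) gives 165 min, worse by 9.

Min total: 156 min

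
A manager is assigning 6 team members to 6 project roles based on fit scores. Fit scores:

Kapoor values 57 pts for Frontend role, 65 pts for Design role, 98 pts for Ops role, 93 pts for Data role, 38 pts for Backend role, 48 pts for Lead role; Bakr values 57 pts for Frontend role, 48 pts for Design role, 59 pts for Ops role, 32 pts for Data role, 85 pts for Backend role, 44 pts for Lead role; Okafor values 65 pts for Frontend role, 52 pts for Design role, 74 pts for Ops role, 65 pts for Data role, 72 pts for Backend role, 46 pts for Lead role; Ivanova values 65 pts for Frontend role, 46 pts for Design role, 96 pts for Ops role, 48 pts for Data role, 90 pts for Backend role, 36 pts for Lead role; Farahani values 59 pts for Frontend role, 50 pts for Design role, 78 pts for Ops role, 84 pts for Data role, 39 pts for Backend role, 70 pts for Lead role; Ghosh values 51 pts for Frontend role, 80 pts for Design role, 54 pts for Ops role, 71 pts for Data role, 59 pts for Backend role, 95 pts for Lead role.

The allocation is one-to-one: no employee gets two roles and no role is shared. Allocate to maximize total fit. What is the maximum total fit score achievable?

This is a one-to-one assignment (maximum-weight bipartite matching).
Optimal: Kapoor→Design role (65 pts), Bakr→Backend role (85 pts), Okafor→Frontend role (65 pts), Ivanova→Ops role (96 pts), Farahani→Data role (84 pts), Ghosh→Lead role (95 pts) — total 65+85+65+96+84+95 = 490 pts.
Column-greedy (each role in turn goes to its best remaining employee) gives 461 pts, worse by 29.
Every other assignment is strictly worse.

Max total: 490 pts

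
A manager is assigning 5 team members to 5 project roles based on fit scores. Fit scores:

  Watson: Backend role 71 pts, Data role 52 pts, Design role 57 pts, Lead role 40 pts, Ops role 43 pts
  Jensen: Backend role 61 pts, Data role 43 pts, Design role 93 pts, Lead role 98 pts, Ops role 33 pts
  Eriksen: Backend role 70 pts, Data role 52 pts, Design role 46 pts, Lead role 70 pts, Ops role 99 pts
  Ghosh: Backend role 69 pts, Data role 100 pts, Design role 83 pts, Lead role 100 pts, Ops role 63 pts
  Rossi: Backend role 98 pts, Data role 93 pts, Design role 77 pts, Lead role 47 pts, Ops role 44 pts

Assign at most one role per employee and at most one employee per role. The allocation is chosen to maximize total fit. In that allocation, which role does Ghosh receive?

Ghosh receives Lead role.

Optimal: Watson→Backend role (71 pts), Jensen→Design role (93 pts), Eriksen→Ops role (99 pts), Ghosh→Lead role (100 pts), Rossi→Data role (93 pts) — total 71+93+99+100+93 = 456 pts.
Column-greedy (each role in turn goes to its best remaining employee) gives 404 pts, worse by 52.
Next-best assignment: Watson→Design role, Jensen→Lead role, Eriksen→Ops role, Ghosh→Data role, Rossi→Backend role = 452 pts.
Swapping Jensen↔Rossi (Jensen→Data role 43 pts, Rossi→Design role 77 pts) loses 66.
Checked against all permutations: 456 pts is optimal.
Ghosh's own top role is Data role (100 pts), but forcing Ghosh→Data role and reassigning the rest optimally gives only 452 pts — worse by 4.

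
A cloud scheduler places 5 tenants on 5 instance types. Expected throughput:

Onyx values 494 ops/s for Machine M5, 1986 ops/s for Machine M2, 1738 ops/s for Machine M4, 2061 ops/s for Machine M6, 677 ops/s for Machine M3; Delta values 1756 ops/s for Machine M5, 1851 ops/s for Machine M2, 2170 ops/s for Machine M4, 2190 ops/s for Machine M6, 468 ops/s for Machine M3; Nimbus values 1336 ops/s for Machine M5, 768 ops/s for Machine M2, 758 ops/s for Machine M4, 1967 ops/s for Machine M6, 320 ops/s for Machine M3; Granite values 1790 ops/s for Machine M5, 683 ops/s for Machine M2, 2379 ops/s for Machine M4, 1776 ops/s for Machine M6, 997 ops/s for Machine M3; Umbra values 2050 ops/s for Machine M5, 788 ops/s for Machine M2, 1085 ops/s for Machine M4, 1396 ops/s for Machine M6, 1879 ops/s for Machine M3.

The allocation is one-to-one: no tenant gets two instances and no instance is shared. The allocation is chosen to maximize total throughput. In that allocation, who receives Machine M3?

Optimal: Onyx→Machine M2 (1986 ops/s), Delta→Machine M5 (1756 ops/s), Nimbus→Machine M6 (1967 ops/s), Granite→Machine M4 (2379 ops/s), Umbra→Machine M3 (1879 ops/s) — total 1986+1756+1967+2379+1879 = 9967 ops/s.
Max-entry greedy (repeatedly take the single best remaining cell) gives 8925 ops/s, worse by 1042.
Swapping Granite↔Nimbus (Granite→Machine M6 1776 ops/s, Nimbus→Machine M4 758 ops/s) loses 1812.
Umbra's own top instance is Machine M5 (2050 ops/s), but forcing Umbra→Machine M5 and reassigning the rest optimally gives only 9170 ops/s — worse by 797.

Umbra receives Machine M3.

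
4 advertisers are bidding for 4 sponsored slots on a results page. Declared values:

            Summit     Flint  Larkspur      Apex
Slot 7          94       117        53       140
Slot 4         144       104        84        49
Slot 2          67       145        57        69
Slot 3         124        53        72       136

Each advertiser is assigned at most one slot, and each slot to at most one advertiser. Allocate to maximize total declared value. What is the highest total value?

Optimal: Summit→Slot 4 ($144), Flint→Slot 2 ($145), Larkspur→Slot 3 ($72), Apex→Slot 7 ($140) — total 144+145+72+140 = $501.
Next-best assignment: Summit→Slot 3, Flint→Slot 2, Larkspur→Slot 4, Apex→Slot 7 = $493.
Every other assignment is strictly worse.

Maximum total: $501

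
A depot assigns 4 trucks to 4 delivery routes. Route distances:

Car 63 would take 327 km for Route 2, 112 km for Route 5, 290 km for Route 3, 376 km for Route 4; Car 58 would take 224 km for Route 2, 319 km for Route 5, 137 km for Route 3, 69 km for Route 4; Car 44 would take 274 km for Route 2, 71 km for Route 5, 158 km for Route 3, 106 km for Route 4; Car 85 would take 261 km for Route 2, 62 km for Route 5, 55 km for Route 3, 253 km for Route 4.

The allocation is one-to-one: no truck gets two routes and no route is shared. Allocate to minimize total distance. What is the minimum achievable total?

Min total: 497 km

Optimal: Car 63→Route 5 (112 km), Car 58→Route 2 (224 km), Car 44→Route 4 (106 km), Car 85→Route 3 (55 km) — total 112+224+106+55 = 497 km.
Checked against all permutations: 497 km is optimal.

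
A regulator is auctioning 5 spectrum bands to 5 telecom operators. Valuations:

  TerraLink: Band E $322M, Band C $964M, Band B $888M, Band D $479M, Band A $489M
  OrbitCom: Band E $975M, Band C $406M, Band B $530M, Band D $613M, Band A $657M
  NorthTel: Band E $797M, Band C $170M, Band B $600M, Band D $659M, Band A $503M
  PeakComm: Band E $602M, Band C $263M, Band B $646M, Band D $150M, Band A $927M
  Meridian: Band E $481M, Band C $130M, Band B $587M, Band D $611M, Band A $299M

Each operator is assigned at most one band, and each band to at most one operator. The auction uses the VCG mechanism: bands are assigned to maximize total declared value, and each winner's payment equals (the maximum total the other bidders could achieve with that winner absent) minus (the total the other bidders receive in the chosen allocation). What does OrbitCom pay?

Efficient allocation: TerraLink→Band C ($964M), OrbitCom→Band E ($975M), NorthTel→Band D ($659M), PeakComm→Band A ($927M), Meridian→Band B ($587M); total welfare W = $4112M.
OrbitCom receives Band E at value $975M, so the others get W − 975 = $3137M.
Without OrbitCom: best allocation of the remaining 4 bidders over all 5 bands is TerraLink→Band C ($964M), NorthTel→Band E ($797M), PeakComm→Band A ($927M), Meridian→Band D ($611M), total $3299M.
VCG payment = (others' best without OrbitCom) − (others' welfare with OrbitCom) = 3299 − 3137 = $162M.

OrbitCom pays $162M.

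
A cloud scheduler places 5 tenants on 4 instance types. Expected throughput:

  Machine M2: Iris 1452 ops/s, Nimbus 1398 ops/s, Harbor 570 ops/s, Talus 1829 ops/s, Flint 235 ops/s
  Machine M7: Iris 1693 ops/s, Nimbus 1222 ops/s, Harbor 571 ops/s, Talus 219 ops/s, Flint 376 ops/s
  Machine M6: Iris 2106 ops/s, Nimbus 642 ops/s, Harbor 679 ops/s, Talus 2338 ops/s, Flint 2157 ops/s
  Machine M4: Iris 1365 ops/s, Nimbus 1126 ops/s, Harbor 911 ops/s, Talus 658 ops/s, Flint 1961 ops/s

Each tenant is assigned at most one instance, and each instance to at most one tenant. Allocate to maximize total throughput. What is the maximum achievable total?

Treat this as an assignment problem: match each tenant to one instance.
Optimal: Nimbus→Machine M2 (1398 ops/s), Iris→Machine M7 (1693 ops/s), Talus→Machine M6 (2338 ops/s), Flint→Machine M4 (1961 ops/s) — total 1398+1693+2338+1961 = 7390 ops/s.
Column-greedy (each instance in turn goes to its best remaining tenant) gives 6805 ops/s, worse by 585.
Swapping Flint↔Talus (Flint→Machine M6 2157 ops/s, Talus→Machine M4 658 ops/s) loses 1484.

Max total: 7390 ops/s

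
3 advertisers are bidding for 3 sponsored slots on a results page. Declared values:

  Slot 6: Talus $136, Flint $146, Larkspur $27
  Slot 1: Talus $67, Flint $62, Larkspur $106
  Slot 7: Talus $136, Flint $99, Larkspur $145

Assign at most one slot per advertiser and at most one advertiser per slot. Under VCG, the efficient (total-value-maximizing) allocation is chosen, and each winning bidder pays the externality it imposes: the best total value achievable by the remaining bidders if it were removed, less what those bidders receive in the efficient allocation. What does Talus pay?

Efficient allocation: Talus→Slot 7 ($136), Flint→Slot 6 ($146), Larkspur→Slot 1 ($106); total welfare W = $388.
Talus receives Slot 7 at value $136, so the others get W − 136 = $252.
Without Talus: best allocation of the remaining 2 bidders over all 3 slots is Flint→Slot 6 ($146), Larkspur→Slot 7 ($145), total $291.
VCG payment = (others' best without Talus) − (others' welfare with Talus) = 291 − 252 = $39.

Talus pays $39.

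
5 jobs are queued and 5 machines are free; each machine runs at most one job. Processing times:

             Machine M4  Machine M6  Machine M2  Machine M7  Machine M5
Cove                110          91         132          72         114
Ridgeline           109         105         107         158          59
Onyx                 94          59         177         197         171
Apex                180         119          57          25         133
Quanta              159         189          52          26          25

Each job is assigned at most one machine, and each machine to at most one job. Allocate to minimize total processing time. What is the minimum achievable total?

Minimum total: 305 min

This is the linear assignment problem.
Optimal: Cove→Machine M4 (110 min), Ridgeline→Machine M5 (59 min), Onyx→Machine M6 (59 min), Apex→Machine M7 (25 min), Quanta→Machine M2 (52 min) — total 110+59+59+25+52 = 305 min.
Row-greedy (each job in turn takes its cheapest remaining machine) gives 406 min, worse by 101.
Swapping Apex↔Quanta (Apex→Machine M2 57 min, Quanta→Machine M7 26 min) adds 6.
No other one-to-one assignment undercuts 305 min.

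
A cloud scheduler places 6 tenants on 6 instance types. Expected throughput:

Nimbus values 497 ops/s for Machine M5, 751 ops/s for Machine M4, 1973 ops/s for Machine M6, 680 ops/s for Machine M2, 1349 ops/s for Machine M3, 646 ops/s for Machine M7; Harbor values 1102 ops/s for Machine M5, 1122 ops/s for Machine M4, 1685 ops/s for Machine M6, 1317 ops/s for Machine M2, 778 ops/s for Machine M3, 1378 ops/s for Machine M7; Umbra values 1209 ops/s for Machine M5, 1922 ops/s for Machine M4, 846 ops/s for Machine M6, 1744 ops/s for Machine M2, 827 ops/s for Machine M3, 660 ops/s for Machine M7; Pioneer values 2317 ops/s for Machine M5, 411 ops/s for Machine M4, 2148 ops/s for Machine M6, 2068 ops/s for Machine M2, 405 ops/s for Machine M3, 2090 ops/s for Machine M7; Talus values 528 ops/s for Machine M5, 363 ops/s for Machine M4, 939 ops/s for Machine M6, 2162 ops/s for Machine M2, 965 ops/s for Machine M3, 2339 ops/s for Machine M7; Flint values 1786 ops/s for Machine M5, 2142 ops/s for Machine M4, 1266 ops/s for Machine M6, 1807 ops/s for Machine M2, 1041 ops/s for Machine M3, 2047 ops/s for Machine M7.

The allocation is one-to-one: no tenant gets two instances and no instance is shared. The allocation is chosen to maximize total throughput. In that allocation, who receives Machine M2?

Optimal: Nimbus→Machine M3 (1349 ops/s), Harbor→Machine M6 (1685 ops/s), Umbra→Machine M2 (1744 ops/s), Pioneer→Machine M5 (2317 ops/s), Talus→Machine M7 (2339 ops/s), Flint→Machine M4 (2142 ops/s) — total 1349+1685+1744+2317+2339+2142 = 11576 ops/s.
Max-entry greedy (repeatedly take the single best remaining cell) gives 11293 ops/s, worse by 283.
Every other assignment is strictly worse.
Umbra's own top instance is Machine M4 (1922 ops/s), but forcing Umbra→Machine M4 and reassigning the rest optimally gives only 11482 ops/s — worse by 94.

Umbra receives Machine M2.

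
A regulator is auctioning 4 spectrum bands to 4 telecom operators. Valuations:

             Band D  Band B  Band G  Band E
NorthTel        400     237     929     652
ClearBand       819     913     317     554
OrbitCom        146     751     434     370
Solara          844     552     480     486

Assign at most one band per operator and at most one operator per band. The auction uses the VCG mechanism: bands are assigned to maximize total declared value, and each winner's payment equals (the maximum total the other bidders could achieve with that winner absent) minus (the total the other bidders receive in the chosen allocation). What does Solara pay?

Efficient allocation: NorthTel→Band G ($929M), ClearBand→Band E ($554M), OrbitCom→Band B ($751M), Solara→Band D ($844M); total welfare W = $3078M.
Solara receives Band D at value $844M, so the others get W − 844 = $2234M.
Without Solara: best allocation of the remaining 3 bidders over all 4 bands is NorthTel→Band G ($929M), ClearBand→Band D ($819M), OrbitCom→Band B ($751M), total $2499M.
VCG payment = (others' best without Solara) − (others' welfare with Solara) = 2499 − 2234 = $265M.

Solara pays $265M.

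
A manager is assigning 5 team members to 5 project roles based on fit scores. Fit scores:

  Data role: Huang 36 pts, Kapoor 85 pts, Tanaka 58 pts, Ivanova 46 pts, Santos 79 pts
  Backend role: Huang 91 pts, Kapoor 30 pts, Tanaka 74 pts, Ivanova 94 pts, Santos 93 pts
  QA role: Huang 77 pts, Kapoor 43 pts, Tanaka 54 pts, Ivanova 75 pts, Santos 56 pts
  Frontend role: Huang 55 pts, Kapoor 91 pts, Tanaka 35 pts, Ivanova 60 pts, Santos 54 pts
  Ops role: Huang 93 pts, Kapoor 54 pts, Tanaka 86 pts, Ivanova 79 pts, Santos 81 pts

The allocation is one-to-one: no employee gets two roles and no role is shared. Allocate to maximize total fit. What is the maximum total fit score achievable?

This is a one-to-one assignment (maximum-weight bipartite matching).
Optimal: Huang→QA role (77 pts), Kapoor→Frontend role (91 pts), Tanaka→Ops role (86 pts), Ivanova→Backend role (94 pts), Santos→Data role (79 pts) — total 77+91+86+94+79 = 427 pts.
Column-greedy (each role in turn goes to its best remaining employee) gives 396 pts, worse by 31.
Every other assignment is strictly worse.

Maximum total: 427 pts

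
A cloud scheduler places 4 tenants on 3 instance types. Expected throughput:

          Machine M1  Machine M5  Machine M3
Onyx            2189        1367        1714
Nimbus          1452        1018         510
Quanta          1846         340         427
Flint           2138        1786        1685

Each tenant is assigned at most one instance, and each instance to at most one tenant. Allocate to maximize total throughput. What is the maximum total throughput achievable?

Max total: 5346 ops/s

This is a one-to-one assignment (maximum-weight bipartite matching).
Optimal: Quanta→Machine M1 (1846 ops/s), Flint→Machine M5 (1786 ops/s), Onyx→Machine M3 (1714 ops/s) — total 1846+1786+1714 = 5346 ops/s.
Column-greedy (each instance in turn goes to its best remaining tenant) gives 4485 ops/s, worse by 861.
Swapping Flint↔Quanta (Flint→Machine M1 2138 ops/s, Quanta→Machine M5 340 ops/s) loses 1154.
No other one-to-one assignment exceeds 5346 ops/s.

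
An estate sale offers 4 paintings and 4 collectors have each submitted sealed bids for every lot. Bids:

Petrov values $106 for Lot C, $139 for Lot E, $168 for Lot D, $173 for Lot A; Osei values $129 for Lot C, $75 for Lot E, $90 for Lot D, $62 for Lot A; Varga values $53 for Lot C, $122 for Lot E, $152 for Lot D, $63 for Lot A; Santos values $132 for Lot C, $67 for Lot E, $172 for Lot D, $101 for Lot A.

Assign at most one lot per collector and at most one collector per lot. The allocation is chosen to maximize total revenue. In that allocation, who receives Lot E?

Varga receives Lot E.

Optimal: Petrov→Lot A ($173), Osei→Lot C ($129), Varga→Lot E ($122), Santos→Lot D ($172) — total 173+129+122+172 = $596.
Column-greedy (each lot in turn goes to its best remaining collector) gives $485, worse by 111.
Varga's own top lot is Lot D ($152), but forcing Varga→Lot D and reassigning the rest optimally gives only $532 — worse by 64.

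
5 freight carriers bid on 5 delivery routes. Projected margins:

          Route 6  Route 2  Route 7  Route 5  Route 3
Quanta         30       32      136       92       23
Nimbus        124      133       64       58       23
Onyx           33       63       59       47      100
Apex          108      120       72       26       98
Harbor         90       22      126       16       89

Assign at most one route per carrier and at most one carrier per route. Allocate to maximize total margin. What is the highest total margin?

Max total: $562k

Optimal: Quanta→Route 5 ($92k), Nimbus→Route 6 ($124k), Onyx→Route 3 ($100k), Apex→Route 2 ($120k), Harbor→Route 7 ($126k) — total 92+124+100+120+126 = $562k.
Column-greedy (each route in turn goes to its best remaining carrier) gives $516k, worse by 46.
Every other assignment is strictly worse.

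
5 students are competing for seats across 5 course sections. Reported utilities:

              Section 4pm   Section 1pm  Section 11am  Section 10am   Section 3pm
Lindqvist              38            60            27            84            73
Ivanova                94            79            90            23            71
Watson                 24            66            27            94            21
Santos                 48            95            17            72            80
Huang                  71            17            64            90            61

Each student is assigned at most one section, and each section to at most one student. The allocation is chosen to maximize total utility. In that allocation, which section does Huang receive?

Huang receives Section 4pm.

Treat this as an assignment problem: match each student to one section.
Optimal: Lindqvist→Section 3pm (73 points), Ivanova→Section 11am (90 points), Watson→Section 10am (94 points), Santos→Section 1pm (95 points), Huang→Section 4pm (71 points) — total 73+90+94+95+71 = 423 points.
Max-entry greedy (repeatedly take the single best remaining cell) gives 420 points, worse by 3.
Every other assignment is strictly worse.
Huang's own top section is Section 10am (90 points), but forcing Huang→Section 10am and reassigning the rest optimally gives only 379 points — worse by 44.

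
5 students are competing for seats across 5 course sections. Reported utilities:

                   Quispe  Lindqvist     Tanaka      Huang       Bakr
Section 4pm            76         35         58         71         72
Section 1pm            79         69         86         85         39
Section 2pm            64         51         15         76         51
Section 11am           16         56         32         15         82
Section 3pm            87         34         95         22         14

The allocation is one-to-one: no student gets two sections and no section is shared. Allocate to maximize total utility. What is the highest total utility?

Maximum total: 398 points

Treat this as an assignment problem: match each student to one section.
Optimal: Quispe→Section 4pm (76 points), Lindqvist→Section 1pm (69 points), Tanaka→Section 3pm (95 points), Huang→Section 2pm (76 points), Bakr→Section 11am (82 points) — total 76+69+95+76+82 = 398 points.
Row-greedy (each student in turn takes its best remaining section) gives 372 points, worse by 26.
Next-best assignment: Quispe→Section 4pm, Lindqvist→Section 2pm, Tanaka→Section 3pm, Huang→Section 1pm, Bakr→Section 11am = 389 points.
Swapping Lindqvist↔Bakr (Lindqvist→Section 11am 56 points, Bakr→Section 1pm 39 points) loses 56.
No other one-to-one assignment exceeds 398 points.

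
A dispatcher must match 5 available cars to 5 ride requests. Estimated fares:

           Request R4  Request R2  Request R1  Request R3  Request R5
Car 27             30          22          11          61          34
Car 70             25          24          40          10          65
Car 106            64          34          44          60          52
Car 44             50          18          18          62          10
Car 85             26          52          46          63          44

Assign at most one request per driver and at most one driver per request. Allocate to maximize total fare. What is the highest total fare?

This is the linear assignment problem.
Optimal: Car 27→Request R3 ($61), Car 70→Request R5 ($65), Car 106→Request R1 ($44), Car 44→Request R4 ($50), Car 85→Request R2 ($52) — total 61+65+44+50+52 = $272.
Row-greedy (each driver in turn takes its best remaining request) gives $254, worse by 18.
Swapping Car 44↔Car 85 (Car 44→Request R2 $18, Car 85→Request R4 $26) loses 58.

Maximum total: $272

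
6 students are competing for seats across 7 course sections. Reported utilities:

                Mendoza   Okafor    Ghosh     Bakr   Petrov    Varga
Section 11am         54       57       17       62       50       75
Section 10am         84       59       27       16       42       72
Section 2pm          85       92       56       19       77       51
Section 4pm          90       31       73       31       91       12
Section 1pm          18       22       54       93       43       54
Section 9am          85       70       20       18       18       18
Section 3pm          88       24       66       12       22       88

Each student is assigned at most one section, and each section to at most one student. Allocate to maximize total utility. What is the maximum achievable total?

Max total: 502 points

This is a one-to-one assignment (maximum-weight bipartite matching).
Optimal: Mendoza→Section 9am (85 points), Okafor→Section 2pm (92 points), Ghosh→Section 3pm (66 points), Bakr→Section 1pm (93 points), Petrov→Section 4pm (91 points), Varga→Section 11am (75 points) — total 85+92+66+93+91+75 = 502 points.
Row-greedy (each student in turn takes its best remaining section) gives 463 points, worse by 39.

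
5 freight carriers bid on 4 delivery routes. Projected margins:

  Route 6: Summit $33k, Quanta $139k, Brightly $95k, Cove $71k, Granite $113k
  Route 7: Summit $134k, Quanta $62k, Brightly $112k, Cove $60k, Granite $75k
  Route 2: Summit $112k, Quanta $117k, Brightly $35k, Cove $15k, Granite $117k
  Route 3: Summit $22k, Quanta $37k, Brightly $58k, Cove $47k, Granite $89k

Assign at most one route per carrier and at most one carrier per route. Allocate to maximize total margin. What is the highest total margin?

Optimal: Quanta→Route 6 ($139k), Brightly→Route 7 ($112k), Summit→Route 2 ($112k), Granite→Route 3 ($89k) — total 139+112+112+89 = $452k.
Row-greedy (each carrier in turn takes its best remaining route) gives $346k, worse by 106.

Max total: $452k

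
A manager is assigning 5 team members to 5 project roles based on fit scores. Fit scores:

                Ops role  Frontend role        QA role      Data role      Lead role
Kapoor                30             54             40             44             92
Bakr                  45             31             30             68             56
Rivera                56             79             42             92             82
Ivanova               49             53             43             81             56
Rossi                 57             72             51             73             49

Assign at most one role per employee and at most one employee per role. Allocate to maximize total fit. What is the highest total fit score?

This is a one-to-one assignment (maximum-weight bipartite matching).
Optimal: Kapoor→Lead role (92 pts), Bakr→Ops role (45 pts), Rivera→Frontend role (79 pts), Ivanova→Data role (81 pts), Rossi→QA role (51 pts) — total 92+45+79+81+51 = 348 pts.

Max total: 348 pts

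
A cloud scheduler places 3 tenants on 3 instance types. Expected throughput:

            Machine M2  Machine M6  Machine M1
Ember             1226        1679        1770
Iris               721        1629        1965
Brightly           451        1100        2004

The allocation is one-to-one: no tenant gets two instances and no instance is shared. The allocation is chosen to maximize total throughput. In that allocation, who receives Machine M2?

This is the linear assignment problem.
Optimal: Ember→Machine M2 (1226 ops/s), Iris→Machine M6 (1629 ops/s), Brightly→Machine M1 (2004 ops/s) — total 1226+1629+2004 = 4859 ops/s.
Row-greedy (each tenant in turn takes its best remaining instance) gives 3850 ops/s, worse by 1009.
Next-best assignment: Ember→Machine M6, Iris→Machine M2, Brightly→Machine M1 = 4404 ops/s.
Swapping Ember↔Brightly (Ember→Machine M1 1770 ops/s, Brightly→Machine M2 451 ops/s) loses 1009.
Ember's own top instance is Machine M1 (1770 ops/s), but forcing Ember→Machine M1 and reassigning the rest optimally gives only 3850 ops/s — worse by 1009.

Ember receives Machine M2.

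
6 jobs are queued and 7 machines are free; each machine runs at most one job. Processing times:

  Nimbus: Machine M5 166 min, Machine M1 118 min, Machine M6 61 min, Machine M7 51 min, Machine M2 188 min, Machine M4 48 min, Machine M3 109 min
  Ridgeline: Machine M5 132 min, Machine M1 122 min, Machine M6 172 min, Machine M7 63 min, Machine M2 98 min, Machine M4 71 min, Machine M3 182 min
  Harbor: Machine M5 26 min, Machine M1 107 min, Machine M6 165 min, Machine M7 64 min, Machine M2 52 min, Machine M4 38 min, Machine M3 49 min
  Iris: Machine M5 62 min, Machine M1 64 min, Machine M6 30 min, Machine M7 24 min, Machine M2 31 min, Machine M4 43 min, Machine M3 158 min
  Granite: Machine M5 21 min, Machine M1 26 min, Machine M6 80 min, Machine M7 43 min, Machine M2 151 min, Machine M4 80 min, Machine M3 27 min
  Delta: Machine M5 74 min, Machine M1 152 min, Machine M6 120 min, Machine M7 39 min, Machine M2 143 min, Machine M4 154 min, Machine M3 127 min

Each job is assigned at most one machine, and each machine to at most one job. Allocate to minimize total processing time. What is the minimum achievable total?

This is the linear assignment problem.
Optimal: Nimbus→Machine M6 (61 min), Ridgeline→Machine M4 (71 min), Harbor→Machine M5 (26 min), Iris→Machine M2 (31 min), Granite→Machine M1 (26 min), Delta→Machine M7 (39 min) — total 61+71+26+31+26+39 = 254 min.
Row-greedy (each job in turn takes its cheapest remaining machine) gives 320 min, worse by 66.
Next-best assignment: Nimbus→Machine M6, Ridgeline→Machine M4, Harbor→Machine M5, Iris→Machine M2, Granite→Machine M3, Delta→Machine M7 = 255 min.
Every other assignment is strictly worse.

Minimum total: 254 min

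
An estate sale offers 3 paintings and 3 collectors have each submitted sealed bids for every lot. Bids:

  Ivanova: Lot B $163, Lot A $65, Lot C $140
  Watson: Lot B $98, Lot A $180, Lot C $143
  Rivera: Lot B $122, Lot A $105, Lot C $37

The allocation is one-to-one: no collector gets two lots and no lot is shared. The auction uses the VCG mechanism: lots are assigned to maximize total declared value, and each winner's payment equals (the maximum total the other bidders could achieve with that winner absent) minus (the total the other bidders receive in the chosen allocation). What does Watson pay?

Watson pays $6.

Efficient allocation: Ivanova→Lot C ($140), Watson→Lot A ($180), Rivera→Lot B ($122); total welfare W = $442.
Watson receives Lot A at value $180, so the others get W − 180 = $262.
Without Watson: best allocation of the remaining 2 bidders over all 3 lots is Ivanova→Lot B ($163), Rivera→Lot A ($105), total $268.
VCG payment = (others' best without Watson) − (others' welfare with Watson) = 268 − 262 = $6.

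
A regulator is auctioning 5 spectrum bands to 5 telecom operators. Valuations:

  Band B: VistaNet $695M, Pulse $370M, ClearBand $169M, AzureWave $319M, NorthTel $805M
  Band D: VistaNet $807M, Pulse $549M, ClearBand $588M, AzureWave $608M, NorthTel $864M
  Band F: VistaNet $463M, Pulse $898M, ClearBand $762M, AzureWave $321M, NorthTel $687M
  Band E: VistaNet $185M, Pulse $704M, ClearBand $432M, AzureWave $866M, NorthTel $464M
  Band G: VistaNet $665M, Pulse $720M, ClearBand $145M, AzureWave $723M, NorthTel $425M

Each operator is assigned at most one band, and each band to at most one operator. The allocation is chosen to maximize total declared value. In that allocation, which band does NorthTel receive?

NorthTel receives Band B.

Optimal: VistaNet→Band D ($807M), Pulse→Band G ($720M), ClearBand→Band F ($762M), AzureWave→Band E ($866M), NorthTel→Band B ($805M) — total 807+720+762+866+805 = $3960M.
Row-greedy (each operator in turn takes its best remaining band) gives $3665M, worse by 295.
No other one-to-one assignment exceeds $3960M.
NorthTel's own top band is Band D ($864M), but forcing NorthTel→Band D and reassigning the rest optimally gives only $3907M — worse by 53.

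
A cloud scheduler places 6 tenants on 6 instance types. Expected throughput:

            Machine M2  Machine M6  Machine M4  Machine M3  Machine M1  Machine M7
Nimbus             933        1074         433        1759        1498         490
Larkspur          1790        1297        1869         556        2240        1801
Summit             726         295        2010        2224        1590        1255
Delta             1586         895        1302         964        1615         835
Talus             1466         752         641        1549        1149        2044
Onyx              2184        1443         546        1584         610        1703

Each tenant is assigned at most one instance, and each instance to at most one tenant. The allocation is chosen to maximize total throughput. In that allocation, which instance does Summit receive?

Summit receives Machine M4.

Treat this as an assignment problem: match each tenant to one instance.
Optimal: Nimbus→Machine M3 (1759 ops/s), Larkspur→Machine M1 (2240 ops/s), Summit→Machine M4 (2010 ops/s), Delta→Machine M6 (895 ops/s), Talus→Machine M7 (2044 ops/s), Onyx→Machine M2 (2184 ops/s) — total 1759+2240+2010+895+2044+2184 = 11132 ops/s.
Row-greedy (each tenant in turn takes its best remaining instance) gives 11082 ops/s, worse by 50.
No other one-to-one assignment exceeds 11132 ops/s.
Summit's own top instance is Machine M3 (2224 ops/s), but forcing Summit→Machine M3 and reassigning the rest optimally gives only 11068 ops/s — worse by 64.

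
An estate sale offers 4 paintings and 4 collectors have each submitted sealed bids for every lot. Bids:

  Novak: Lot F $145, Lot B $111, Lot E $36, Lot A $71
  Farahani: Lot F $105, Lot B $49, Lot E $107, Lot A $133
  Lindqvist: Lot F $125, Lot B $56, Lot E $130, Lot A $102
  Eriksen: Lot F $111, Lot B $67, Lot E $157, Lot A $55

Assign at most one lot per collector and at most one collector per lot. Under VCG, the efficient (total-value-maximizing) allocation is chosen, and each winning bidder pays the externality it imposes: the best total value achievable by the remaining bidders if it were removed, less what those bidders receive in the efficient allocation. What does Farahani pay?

Farahani pays $11.

Efficient allocation: Novak→Lot B ($111), Farahani→Lot A ($133), Lindqvist→Lot F ($125), Eriksen→Lot E ($157); total welfare W = $526.
Farahani receives Lot A at value $133, so the others get W − 133 = $393.
Without Farahani: best allocation of the remaining 3 bidders over all 4 lots is Novak→Lot F ($145), Lindqvist→Lot A ($102), Eriksen→Lot E ($157), total $404.
VCG payment = (others' best without Farahani) − (others' welfare with Farahani) = 404 − 393 = $11.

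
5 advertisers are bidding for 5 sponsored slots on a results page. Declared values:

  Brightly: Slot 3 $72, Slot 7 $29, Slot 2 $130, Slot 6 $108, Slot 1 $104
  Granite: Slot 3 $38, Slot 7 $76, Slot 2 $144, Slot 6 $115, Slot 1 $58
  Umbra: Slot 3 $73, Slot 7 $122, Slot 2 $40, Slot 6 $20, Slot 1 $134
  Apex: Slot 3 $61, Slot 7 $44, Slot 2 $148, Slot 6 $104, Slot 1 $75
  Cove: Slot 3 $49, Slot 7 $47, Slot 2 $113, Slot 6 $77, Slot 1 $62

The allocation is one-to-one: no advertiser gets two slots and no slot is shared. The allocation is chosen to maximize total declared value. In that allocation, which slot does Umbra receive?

This is a one-to-one assignment (maximum-weight bipartite matching).
Optimal: Brightly→Slot 1 ($104), Granite→Slot 6 ($115), Umbra→Slot 7 ($122), Apex→Slot 2 ($148), Cove→Slot 3 ($49) — total 104+115+122+148+49 = $538.
Checked against all permutations: $538 is optimal.
Umbra's own top slot is Slot 1 ($134), but forcing Umbra→Slot 1 and reassigning the rest optimally gives only $516 — worse by 22.

Umbra receives Slot 7.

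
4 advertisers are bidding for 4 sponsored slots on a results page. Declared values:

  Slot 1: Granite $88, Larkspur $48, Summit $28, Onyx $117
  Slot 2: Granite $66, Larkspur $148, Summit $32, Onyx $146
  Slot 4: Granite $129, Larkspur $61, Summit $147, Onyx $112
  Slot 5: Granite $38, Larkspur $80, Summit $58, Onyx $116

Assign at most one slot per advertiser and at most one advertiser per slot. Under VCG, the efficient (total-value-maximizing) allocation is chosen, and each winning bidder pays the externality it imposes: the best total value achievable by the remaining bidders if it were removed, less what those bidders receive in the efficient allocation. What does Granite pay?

Efficient allocation: Granite→Slot 1 ($88), Larkspur→Slot 2 ($148), Summit→Slot 4 ($147), Onyx→Slot 5 ($116); total welfare W = $499.
Granite receives Slot 1 at value $88, so the others get W − 88 = $411.
Without Granite: best allocation of the remaining 3 bidders over all 4 slots is Larkspur→Slot 2 ($148), Summit→Slot 4 ($147), Onyx→Slot 1 ($117), total $412.
VCG payment = (others' best without Granite) − (others' welfare with Granite) = 412 − 411 = $1.

Granite pays $1.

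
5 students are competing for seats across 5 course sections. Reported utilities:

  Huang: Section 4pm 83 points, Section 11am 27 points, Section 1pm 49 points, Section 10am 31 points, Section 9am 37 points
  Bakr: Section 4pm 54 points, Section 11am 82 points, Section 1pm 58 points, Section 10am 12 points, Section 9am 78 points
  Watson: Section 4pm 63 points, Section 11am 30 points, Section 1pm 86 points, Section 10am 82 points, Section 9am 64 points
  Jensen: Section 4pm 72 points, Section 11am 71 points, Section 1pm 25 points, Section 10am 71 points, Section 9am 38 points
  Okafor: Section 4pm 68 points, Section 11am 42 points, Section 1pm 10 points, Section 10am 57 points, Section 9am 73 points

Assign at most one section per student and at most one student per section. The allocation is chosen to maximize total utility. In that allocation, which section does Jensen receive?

Jensen receives Section 10am.

Optimal: Huang→Section 4pm (83 points), Bakr→Section 11am (82 points), Watson→Section 1pm (86 points), Jensen→Section 10am (71 points), Okafor→Section 9am (73 points) — total 83+82+86+71+73 = 395 points.
Next-best assignment: Huang→Section 4pm, Bakr→Section 9am, Watson→Section 1pm, Jensen→Section 11am, Okafor→Section 10am = 375 points.
Every other assignment is strictly worse.
Jensen's own top section is Section 4pm (72 points), but forcing Jensen→Section 4pm and reassigning the rest optimally gives only 358 points — worse by 37.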